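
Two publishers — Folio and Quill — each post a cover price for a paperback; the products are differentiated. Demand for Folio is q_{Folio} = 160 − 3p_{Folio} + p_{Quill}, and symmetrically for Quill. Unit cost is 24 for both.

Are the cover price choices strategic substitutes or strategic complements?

strategic complements

Folio's profit: π = (p_{Folio} − 24)(160 − 3p_{Folio} + p_{Quill}).
∂π/∂p_{Folio} = 232 − 6p_{Folio} + p_{Quill} = 0 ⇒ p_{Folio} = 116/3 + (1/6)p_{Quill}.
The best-response slope dp_{Folio}/dp_{Quill} = 1/6 > 0: the reaction function is upward-sloping, so the choices are strategic complements.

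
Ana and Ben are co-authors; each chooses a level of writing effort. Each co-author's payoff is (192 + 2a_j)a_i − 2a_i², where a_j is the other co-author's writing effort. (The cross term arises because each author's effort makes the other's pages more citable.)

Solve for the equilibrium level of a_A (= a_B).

96

Ana's payoff is (192 + 2a_B)a_A − 2a_A².
∂π/∂a_A = 192 + 2a_B − 4a_A = 0, so a_A = 48 + 0.5a_B.
Setting a_A = a_B in the reaction function: a_A = 48 + 0.5a_A, so a_A = 48 / 0.5 = 96.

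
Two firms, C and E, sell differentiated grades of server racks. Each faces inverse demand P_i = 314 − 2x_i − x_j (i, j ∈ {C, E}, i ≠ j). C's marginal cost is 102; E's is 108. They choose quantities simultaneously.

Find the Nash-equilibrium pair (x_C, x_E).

Firm C's profit: π = x_C(314 − 2x_C − x_E) − 102x_C.
∂π/∂x_C = 212 − 4x_C − x_E = 0 ⇒ x_C = 53 − 0.25x_E.
Similarly x_E = 51.5 − 0.25x_C.
Plugging x_E into C's best response: x_C = 53 − 0.25(51.5 − 0.25x_C) ⇒ 0.9375x_C = 40.125, so x_C = 42.8.
Then x_E = 51.5 − 0.25·42.8 = 40.8.

42.8, 40.8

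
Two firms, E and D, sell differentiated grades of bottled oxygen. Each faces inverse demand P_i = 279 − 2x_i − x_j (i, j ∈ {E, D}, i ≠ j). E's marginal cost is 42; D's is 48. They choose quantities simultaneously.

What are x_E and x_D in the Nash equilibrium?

47.8, 45.8

Firm E's profit: π = x_E(279 − 2x_E − x_D) − 42x_E.
∂π/∂x_E = 237 − 4x_E − x_D = 0 ⇒ x_E = 59.25 − 0.25x_D.
Similarly x_D = 57.75 − 0.25x_E.
Substituting the second reaction function into the first: x_E = 59.25 − 0.25(57.75 − 0.25x_E), which gives 0.9375x_E = 44.8125 ⇒ x_E = 47.8.
Then x_D = 57.75 − 0.25·47.8 = 45.8.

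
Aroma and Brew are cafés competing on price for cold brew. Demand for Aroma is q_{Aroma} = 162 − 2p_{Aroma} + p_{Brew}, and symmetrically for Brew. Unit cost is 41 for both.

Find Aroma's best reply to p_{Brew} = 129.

Aroma's profit: π = (p_{Aroma} − 41)(162 − 2p_{Aroma} + p_{Brew}).
∂π/∂p_{Aroma} = 244 − 4p_{Aroma} + p_{Brew} = 0 ⇒ p_{Aroma} = 61 + 0.25p_{Brew}.
At p_{Brew} = 129: p_{Aroma} = 61 + 0.25·129 = 93.25.

93.25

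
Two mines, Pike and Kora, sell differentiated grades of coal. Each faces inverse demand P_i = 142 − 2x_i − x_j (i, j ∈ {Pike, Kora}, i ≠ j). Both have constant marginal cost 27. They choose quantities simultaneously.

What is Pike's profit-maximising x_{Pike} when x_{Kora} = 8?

26.75

Mine Pike's profit: π = x_{Pike}(142 − 2x_{Pike} − x_{Kora}) − 27x_{Pike}.
∂π/∂x_{Pike} = 115 − 4x_{Pike} − x_{Kora} = 0 ⇒ x_{Pike} = 28.75 − 0.25x_{Kora}.
At x_{Kora} = 8: x_{Pike} = 28.75 − 0.25·8 = 26.75.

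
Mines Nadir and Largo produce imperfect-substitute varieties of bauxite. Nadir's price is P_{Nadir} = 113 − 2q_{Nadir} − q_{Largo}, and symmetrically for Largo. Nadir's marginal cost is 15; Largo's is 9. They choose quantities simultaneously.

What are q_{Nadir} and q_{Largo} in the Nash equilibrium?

Mine Nadir's profit: π = q_{Nadir}(113 − 2q_{Nadir} − q_{Largo}) − 15q_{Nadir}.
∂π/∂q_{Nadir} = 98 − 4q_{Nadir} − q_{Largo} = 0 ⇒ q_{Nadir} = 24.5 − 0.25q_{Largo}.
Similarly q_{Largo} = 26 − 0.25q_{Nadir}.
Plugging q_{Largo} into Nadir's best response: q_{Nadir} = 24.5 − 0.25(26 − 0.25q_{Nadir}) ⇒ 0.9375q_{Nadir} = 18, so q_{Nadir} = 19.2.
Then q_{Largo} = 26 − 0.25·19.2 = 21.2.

19.2, 21.2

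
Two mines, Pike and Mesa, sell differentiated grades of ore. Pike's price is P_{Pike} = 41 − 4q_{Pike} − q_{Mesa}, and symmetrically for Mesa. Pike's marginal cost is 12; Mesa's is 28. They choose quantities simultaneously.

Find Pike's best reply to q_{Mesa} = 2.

Mine Pike's profit: π = q_{Pike}(41 − 4q_{Pike} − q_{Mesa}) − 12q_{Pike}.
∂π/∂q_{Pike} = 29 − 8q_{Pike} − q_{Mesa} = 0 ⇒ q_{Pike} = 3.625 − 0.125q_{Mesa}.
At q_{Mesa} = 2: q_{Pike} = 3.625 − 0.125·2 = 3.375.

3.375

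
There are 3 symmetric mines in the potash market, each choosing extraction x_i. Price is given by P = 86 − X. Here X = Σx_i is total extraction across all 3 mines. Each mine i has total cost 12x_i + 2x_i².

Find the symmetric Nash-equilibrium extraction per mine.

A representative mine's profit is π_i = x_i(86 − X) − 12x_i − 2x_i², with X = x_i + Σ_{j≠i} x_j.
First-order condition: 74 − 6x_i − Σ_{j≠i} x_j = 0.
Imposing symmetry (x_j = x for all j) turns Σ_{j≠i} x_j into 2x, so 74 = 8x and x = 9.25.

9.25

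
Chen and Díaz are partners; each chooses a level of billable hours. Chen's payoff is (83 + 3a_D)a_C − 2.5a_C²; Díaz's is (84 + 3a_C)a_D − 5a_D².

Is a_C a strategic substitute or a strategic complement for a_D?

Expanding Chen's payoff: 83a_C + 3a_Da_C − 2.5a_C².
∂π/∂a_C = 83 + 3a_D − 5a_C = 0, so a_C = 16.6 + 0.6a_D.
The best-response slope da_C/da_D = 0.6 > 0: the reaction function is upward-sloping, so the choices are strategic complements.

strategic complements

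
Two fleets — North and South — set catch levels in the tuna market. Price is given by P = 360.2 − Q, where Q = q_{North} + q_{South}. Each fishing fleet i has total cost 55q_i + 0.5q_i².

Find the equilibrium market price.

Fishing fleet North's profit: π = q_{North}(360.2 − (q_{North} + q_{South})) − 55q_{North} − 0.5q_{North}².
∂π/∂q_{North} = 305.2 − 3q_{North} − q_{South} = 0, so q_{North} = 1526/15 − (1/3)q_{South}.
By symmetry q_{South} = q_{North}; substituting into the reaction function, (4/3)q_{North} = 1526/15 and q_{North} = 76.3.
Equilibrium price: P = 360.2 − 152.6 = 207.6.

207.6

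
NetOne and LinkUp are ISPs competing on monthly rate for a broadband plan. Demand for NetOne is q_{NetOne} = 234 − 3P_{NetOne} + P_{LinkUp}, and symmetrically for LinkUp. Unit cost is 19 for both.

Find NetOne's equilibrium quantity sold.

117.6

NetOne's profit: π = (P_{NetOne} − 19)(234 − 3P_{NetOne} + P_{LinkUp}).
∂π/∂P_{NetOne} = 291 − 6P_{NetOne} + P_{LinkUp} = 0 ⇒ P_{NetOne} = 48.5 + (1/6)P_{LinkUp}.
By symmetry P_{LinkUp} = P_{NetOne}; substituting into the reaction function, (5/6)P_{NetOne} = 48.5 and P_{NetOne} = 58.2.
q_{NetOne} = 234 − 3·58.2 + 58.2 = 117.6.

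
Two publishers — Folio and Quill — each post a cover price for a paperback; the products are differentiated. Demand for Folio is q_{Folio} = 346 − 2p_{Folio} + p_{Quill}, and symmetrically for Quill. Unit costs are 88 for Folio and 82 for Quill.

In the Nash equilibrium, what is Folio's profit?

Folio's profit: π = (p_{Folio} − 88)(346 − 2p_{Folio} + p_{Quill}).
∂π/∂p_{Folio} = 522 − 4p_{Folio} + p_{Quill} = 0 ⇒ p_{Folio} = 130.5 + 0.25p_{Quill}.
Similarly p_{Quill} = 127.5 + 0.25p_{Folio}.
Substituting the second reaction function into the first: p_{Folio} = 130.5 + 0.25(127.5 + 0.25p_{Folio}), which gives 0.9375p_{Folio} = 162.375 ⇒ p_{Folio} = 173.2.
Then p_{Quill} = 127.5 + 0.25·173.2 = 170.8.
q_{Folio} = 346 − 2·173.2 + 170.8 = 170.4.
Profit = (173.2 − 88)·170.4 = 14518.08.

14518.08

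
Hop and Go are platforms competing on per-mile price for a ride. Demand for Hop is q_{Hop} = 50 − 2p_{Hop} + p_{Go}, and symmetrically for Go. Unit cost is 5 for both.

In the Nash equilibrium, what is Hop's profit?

450

Hop's profit: π = (p_{Hop} − 5)(50 − 2p_{Hop} + p_{Go}).
∂π/∂p_{Hop} = 60 − 4p_{Hop} + p_{Go} = 0 ⇒ p_{Hop} = 15 + 0.25p_{Go}.
By symmetry p_{Go} = p_{Hop}; substituting into the reaction function, 0.75p_{Hop} = 15 and p_{Hop} = 20.
q_{Hop} = 50 − 2·20 + 20 = 30.
Profit = (20 − 5)·30 = 450.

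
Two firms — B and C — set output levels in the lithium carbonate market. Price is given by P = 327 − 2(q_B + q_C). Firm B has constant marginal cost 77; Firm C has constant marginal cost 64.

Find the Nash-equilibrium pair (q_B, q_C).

39.5, 46

Firm B's profit: π = q_B(327 − 2(q_B + q_C)) − 77q_B.
∂π/∂q_B = 250 − 4q_B − 2q_C = 0, so q_B = 62.5 − 0.5q_C.
By the same steps for C: q_C = 65.75 − 0.5q_B.
Substituting the second reaction function into the first: q_B = 62.5 − 0.5(65.75 − 0.5q_B), which gives 0.75q_B = 29.625 ⇒ q_B = 39.5.
Then q_C = 65.75 − 0.5·39.5 = 46.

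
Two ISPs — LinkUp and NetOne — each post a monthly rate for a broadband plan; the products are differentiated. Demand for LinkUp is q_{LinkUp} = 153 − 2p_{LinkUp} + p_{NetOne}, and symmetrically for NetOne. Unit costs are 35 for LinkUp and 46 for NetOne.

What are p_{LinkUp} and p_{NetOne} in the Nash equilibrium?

LinkUp's profit: π = (p_{LinkUp} − 35)(153 − 2p_{LinkUp} + p_{NetOne}).
∂π/∂p_{LinkUp} = 223 − 4p_{LinkUp} + p_{NetOne} = 0 ⇒ p_{LinkUp} = 55.75 + 0.25p_{NetOne}.
Similarly p_{NetOne} = 61.25 + 0.25p_{LinkUp}.
Substituting the second reaction function into the first: p_{LinkUp} = 55.75 + 0.25(61.25 + 0.25p_{LinkUp}), which gives 0.9375p_{LinkUp} = 71.0625 ⇒ p_{LinkUp} = 75.8.
Then p_{NetOne} = 61.25 + 0.25·75.8 = 80.2.

75.8, 80.2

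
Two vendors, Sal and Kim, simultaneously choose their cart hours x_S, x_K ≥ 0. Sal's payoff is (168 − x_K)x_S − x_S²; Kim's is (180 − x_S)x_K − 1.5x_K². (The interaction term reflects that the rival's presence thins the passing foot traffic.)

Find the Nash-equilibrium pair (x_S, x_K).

Expanding Sal's payoff: 168x_S − x_Kx_S − x_S².
∂π/∂x_S = 168 − x_K − 2x_S = 0, so x_S = 84 − 0.5x_K.
Likewise for Kim: x_K = 60 − (1/3)x_S.
Plugging x_K into Sal's best response: x_S = 84 − 0.5(60 − (1/3)x_S) ⇒ (5/6)x_S = 54, so x_S = 64.8.
Then x_K = 60 − (1/3)·64.8 = 38.4.

64.8, 38.4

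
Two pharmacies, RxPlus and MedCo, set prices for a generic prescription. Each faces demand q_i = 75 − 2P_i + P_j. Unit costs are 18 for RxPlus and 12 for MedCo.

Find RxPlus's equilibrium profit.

662.48

RxPlus's profit: π = (P_{RxPlus} − 18)(75 − 2P_{RxPlus} + P_{MedCo}).
∂π/∂P_{RxPlus} = 111 − 4P_{RxPlus} + P_{MedCo} = 0 ⇒ P_{RxPlus} = 27.75 + 0.25P_{MedCo}.
Similarly P_{MedCo} = 24.75 + 0.25P_{RxPlus}.
Substituting the second reaction function into the first: P_{RxPlus} = 27.75 + 0.25(24.75 + 0.25P_{RxPlus}), which gives 0.9375P_{RxPlus} = 33.9375 ⇒ P_{RxPlus} = 36.2.
Then P_{MedCo} = 24.75 + 0.25·36.2 = 33.8.
q_{RxPlus} = 75 − 2·36.2 + 33.8 = 36.4.
Profit = (36.2 − 18)·36.4 = 662.48.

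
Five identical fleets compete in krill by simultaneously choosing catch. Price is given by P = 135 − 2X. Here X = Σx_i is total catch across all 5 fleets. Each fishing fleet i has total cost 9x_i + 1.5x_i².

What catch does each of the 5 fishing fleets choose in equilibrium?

8.4

A representative fishing fleet's profit is π_i = x_i(135 − 2X) − 9x_i − 1.5x_i², with X = x_i + Σ_{j≠i} x_j.
First-order condition: 126 − 7x_i − 2Σ_{j≠i} x_j = 0.
In a symmetric equilibrium every fishing fleet chooses the same x, so Σ_{j≠i} x_j = 4x. The condition becomes 126 − 15x = 0, giving x = 126/15 = 8.4.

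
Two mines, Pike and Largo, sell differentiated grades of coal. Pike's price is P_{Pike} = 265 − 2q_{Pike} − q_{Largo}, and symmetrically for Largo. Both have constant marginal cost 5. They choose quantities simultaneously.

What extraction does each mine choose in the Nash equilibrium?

52

Mine Pike's profit: π = q_{Pike}(265 − 2q_{Pike} − q_{Largo}) − 5q_{Pike}.
∂π/∂q_{Pike} = 260 − 4q_{Pike} − q_{Largo} = 0 ⇒ q_{Pike} = 65 − 0.25q_{Largo}.
Setting q_{Pike} = q_{Largo} in the reaction function: q_{Pike} = 65 − 0.25q_{Pike}, so q_{Pike} = 65 / 1.25 = 52.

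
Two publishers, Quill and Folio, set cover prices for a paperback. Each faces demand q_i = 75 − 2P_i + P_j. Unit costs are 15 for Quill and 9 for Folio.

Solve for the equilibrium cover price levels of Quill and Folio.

34.2, 31.8

Quill's profit: π = (P_{Quill} − 15)(75 − 2P_{Quill} + P_{Folio}).
∂π/∂P_{Quill} = 105 − 4P_{Quill} + P_{Folio} = 0 ⇒ P_{Quill} = 26.25 + 0.25P_{Folio}.
Similarly P_{Folio} = 23.25 + 0.25P_{Quill}.
Solving the two reaction functions simultaneously: (1 − (0.25)(0.25))P_{Quill} = 26.25 + 0.25·23.25, so 0.9375P_{Quill} = 32.0625 and P_{Quill} = 34.2.
Then P_{Folio} = 23.25 + 0.25·34.2 = 31.8.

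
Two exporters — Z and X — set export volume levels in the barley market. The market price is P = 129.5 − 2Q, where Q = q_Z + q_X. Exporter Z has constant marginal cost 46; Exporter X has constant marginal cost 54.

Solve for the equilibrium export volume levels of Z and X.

Exporter Z's profit: π = q_Z(129.5 − 2(q_Z + q_X)) − 46q_Z.
∂π/∂q_Z = 83.5 − 4q_Z − 2q_X = 0, so q_Z = 20.875 − 0.5q_X.
By the same steps for X: q_X = 18.875 − 0.5q_Z.
Plugging q_X into Z's best response: q_Z = 20.875 − 0.5(18.875 − 0.5q_Z) ⇒ 0.75q_Z = 11.4375, so q_Z = 15.25.
Then q_X = 18.875 − 0.5·15.25 = 11.25.

15.25, 11.25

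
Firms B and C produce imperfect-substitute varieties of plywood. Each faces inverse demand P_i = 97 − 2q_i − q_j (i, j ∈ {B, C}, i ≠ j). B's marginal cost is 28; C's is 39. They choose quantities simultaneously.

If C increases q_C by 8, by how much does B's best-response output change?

Firm B's profit: π = q_B(97 − 2q_B − q_C) − 28q_B.
∂π/∂q_B = 69 − 4q_B − q_C = 0 ⇒ q_B = 17.25 − 0.25q_C.
The reaction-function slope is −0.25, so an 8-unit rise in q_C moves q_B by −0.25 × 8 = −2. B's best response falls — the actions are strategic substitutes.

-2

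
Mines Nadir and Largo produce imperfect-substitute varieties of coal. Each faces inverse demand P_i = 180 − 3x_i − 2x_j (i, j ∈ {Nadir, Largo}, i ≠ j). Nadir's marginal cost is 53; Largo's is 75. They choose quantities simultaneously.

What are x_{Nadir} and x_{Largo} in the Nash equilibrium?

17.25, 11.75

Mine Nadir's profit: π = x_{Nadir}(180 − 3x_{Nadir} − 2x_{Largo}) − 53x_{Nadir}.
∂π/∂x_{Nadir} = 127 − 6x_{Nadir} − 2x_{Largo} = 0 ⇒ x_{Nadir} = 127/6 − (1/3)x_{Largo}.
Similarly x_{Largo} = 17.5 − (1/3)x_{Nadir}.
Substituting the second reaction function into the first: x_{Nadir} = 127/6 − (1/3)(17.5 − (1/3)x_{Nadir}), which gives (8/9)x_{Nadir} = 46/3 ⇒ x_{Nadir} = 17.25.
Then x_{Largo} = 17.5 − (1/3)·17.25 = 11.75.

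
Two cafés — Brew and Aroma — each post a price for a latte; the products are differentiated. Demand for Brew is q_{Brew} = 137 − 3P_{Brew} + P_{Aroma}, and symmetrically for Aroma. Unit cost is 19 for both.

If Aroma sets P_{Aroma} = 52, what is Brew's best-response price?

41

Brew's profit: π = (P_{Brew} − 19)(137 − 3P_{Brew} + P_{Aroma}).
∂π/∂P_{Brew} = 194 − 6P_{Brew} + P_{Aroma} = 0 ⇒ P_{Brew} = 97/3 + (1/6)P_{Aroma}.
At P_{Aroma} = 52: P_{Brew} = 97/3 + (1/6)·52 = 41.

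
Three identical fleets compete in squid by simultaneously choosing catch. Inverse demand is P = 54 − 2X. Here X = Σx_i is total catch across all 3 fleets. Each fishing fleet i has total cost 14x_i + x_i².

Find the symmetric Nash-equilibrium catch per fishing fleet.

4

A representative fishing fleet's profit is π_i = x_i(54 − 2X) − 14x_i − x_i², with X = x_i + Σ_{j≠i} x_j.
First-order condition: 40 − 6x_i − 2Σ_{j≠i} x_j = 0.
Imposing symmetry (x_j = x for all j) turns Σ_{j≠i} x_j into 2x, so 40 = 10x and x = 4.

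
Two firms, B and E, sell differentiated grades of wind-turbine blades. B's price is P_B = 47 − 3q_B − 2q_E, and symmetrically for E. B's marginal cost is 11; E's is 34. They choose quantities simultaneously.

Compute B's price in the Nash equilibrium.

28.8125

Firm B's profit: π = q_B(47 − 3q_B − 2q_E) − 11q_B.
∂π/∂q_B = 36 − 6q_B − 2q_E = 0 ⇒ q_B = 6 − (1/3)q_E.
Similarly q_E = 13/6 − (1/3)q_B.
Plugging q_E into B's best response: q_B = 6 − (1/3)(13/6 − (1/3)q_B) ⇒ (8/9)q_B = 95/18, so q_B = 5.9375.
Then q_E = 13/6 − (1/3)·5.9375 = 0.1875.
P_B = 47 − 3·5.9375 − 2·0.1875 = 28.8125.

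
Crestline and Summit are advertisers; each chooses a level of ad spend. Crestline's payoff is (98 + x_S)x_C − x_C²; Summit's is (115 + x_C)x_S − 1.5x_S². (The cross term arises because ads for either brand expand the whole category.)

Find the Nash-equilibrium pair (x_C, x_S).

Expanding Crestline's payoff: 98x_C + x_Sx_C − x_C².
∂π/∂x_C = 98 + x_S − 2x_C = 0, so x_C = 49 + 0.5x_S.
Likewise for Summit: x_S = 115/3 + (1/3)x_C.
Solving the two reaction functions simultaneously: (1 − (0.5)(1/3))x_C = 49 + 0.5·(115/3), so (5/6)x_C = 409/6 and x_C = 81.8.
Then x_S = 115/3 + (1/3)·81.8 = 65.6.

81.8, 65.6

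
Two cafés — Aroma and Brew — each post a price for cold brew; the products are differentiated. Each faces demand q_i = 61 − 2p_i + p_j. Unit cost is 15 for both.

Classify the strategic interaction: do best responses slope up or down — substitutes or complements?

strategic complements

Aroma's profit: π = (p_{Aroma} − 15)(61 − 2p_{Aroma} + p_{Brew}).
∂π/∂p_{Aroma} = 91 − 4p_{Aroma} + p_{Brew} = 0 ⇒ p_{Aroma} = 22.75 + 0.25p_{Brew}.
The best-response slope dp_{Aroma}/dp_{Brew} = 0.25 > 0: the reaction function is upward-sloping, so the choices are strategic complements.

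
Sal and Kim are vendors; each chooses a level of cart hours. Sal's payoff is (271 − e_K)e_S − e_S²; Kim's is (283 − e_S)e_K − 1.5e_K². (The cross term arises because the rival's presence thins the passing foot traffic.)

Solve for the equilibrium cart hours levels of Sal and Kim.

106, 59

Expanding Sal's payoff: 271e_S − e_Ke_S − e_S².
∂π/∂e_S = 271 − e_K − 2e_S = 0, so e_S = 135.5 − 0.5e_K.
Likewise for Kim: e_K = 283/3 − (1/3)e_S.
Plugging e_K into Sal's best response: e_S = 135.5 − 0.5(283/3 − (1/3)e_S) ⇒ (5/6)e_S = 265/3, so e_S = 106.
Then e_K = 283/3 − (1/3)·106 = 59.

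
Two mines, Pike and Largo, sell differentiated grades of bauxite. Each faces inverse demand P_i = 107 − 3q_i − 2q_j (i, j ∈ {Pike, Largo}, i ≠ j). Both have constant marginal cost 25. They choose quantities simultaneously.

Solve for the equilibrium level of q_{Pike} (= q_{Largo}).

Mine Pike's profit: π = q_{Pike}(107 − 3q_{Pike} − 2q_{Largo}) − 25q_{Pike}.
∂π/∂q_{Pike} = 82 − 6q_{Pike} − 2q_{Largo} = 0 ⇒ q_{Pike} = 41/3 − (1/3)q_{Largo}.
The game is symmetric, so in equilibrium q_{Largo} = q_{Pike}: the reaction function gives (4/3)q_{Pike} = 41/3, hence q_{Pike} = 10.25.

10.25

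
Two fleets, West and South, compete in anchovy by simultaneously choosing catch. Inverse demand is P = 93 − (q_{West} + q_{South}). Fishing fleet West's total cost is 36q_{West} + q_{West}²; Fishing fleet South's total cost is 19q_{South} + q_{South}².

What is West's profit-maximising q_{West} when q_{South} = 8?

12.25

Fishing fleet West's profit: π = q_{West}(93 − (q_{West} + q_{South})) − 36q_{West} − q_{West}².
∂π/∂q_{West} = 57 − 4q_{West} − q_{South} = 0, so q_{West} = 14.25 − 0.25q_{South}.
At q_{South} = 8: q_{West} = 14.25 − 0.25·8 = 12.25.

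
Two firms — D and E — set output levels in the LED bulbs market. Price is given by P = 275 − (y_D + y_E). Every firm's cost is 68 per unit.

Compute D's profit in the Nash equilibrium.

Firm D's profit: π = y_D(275 − (y_D + y_E)) − 68y_D.
∂π/∂y_D = 207 − 2y_D − y_E = 0, so y_D = 103.5 − 0.5y_E.
Setting y_D = y_E in the reaction function: y_D = 103.5 − 0.5y_D, so y_D = 103.5 / 1.5 = 69.
Price P = 275 − 138 = 137.
D's profit: (137 − 68)·69 = 4761.

4761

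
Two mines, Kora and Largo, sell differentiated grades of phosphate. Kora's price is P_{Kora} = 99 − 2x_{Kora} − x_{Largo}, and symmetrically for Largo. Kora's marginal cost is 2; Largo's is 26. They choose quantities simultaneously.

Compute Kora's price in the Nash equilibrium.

44

Mine Kora's profit: π = x_{Kora}(99 − 2x_{Kora} − x_{Largo}) − 2x_{Kora}.
∂π/∂x_{Kora} = 97 − 4x_{Kora} − x_{Largo} = 0 ⇒ x_{Kora} = 24.25 − 0.25x_{Largo}.
Similarly x_{Largo} = 18.25 − 0.25x_{Kora}.
Solving the two reaction functions simultaneously: (1 − (−0.25)(−0.25))x_{Kora} = 24.25 − 0.25·18.25, so 0.9375x_{Kora} = 19.6875 and x_{Kora} = 21.
Then x_{Largo} = 18.25 − 0.25·21 = 13.
P_{Kora} = 99 − 2·21 − 13 = 44.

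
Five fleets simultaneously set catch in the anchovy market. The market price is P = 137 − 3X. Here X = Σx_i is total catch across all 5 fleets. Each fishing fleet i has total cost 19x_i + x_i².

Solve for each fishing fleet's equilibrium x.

5.9

A representative fishing fleet's profit is π_i = x_i(137 − 3X) − 19x_i − x_i², with X = x_i + Σ_{j≠i} x_j.
First-order condition: 118 − 8x_i − 3Σ_{j≠i} x_j = 0.
In a symmetric equilibrium every fishing fleet chooses the same x, so Σ_{j≠i} x_j = 4x. The condition becomes 118 − 20x = 0, giving x = 118/20 = 5.9.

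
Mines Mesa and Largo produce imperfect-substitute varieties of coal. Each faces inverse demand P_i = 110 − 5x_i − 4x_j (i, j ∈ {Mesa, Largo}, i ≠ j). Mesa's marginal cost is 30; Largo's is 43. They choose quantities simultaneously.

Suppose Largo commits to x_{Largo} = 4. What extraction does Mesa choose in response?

Mine Mesa's profit: π = x_{Mesa}(110 − 5x_{Mesa} − 4x_{Largo}) − 30x_{Mesa}.
∂π/∂x_{Mesa} = 80 − 10x_{Mesa} − 4x_{Largo} = 0 ⇒ x_{Mesa} = 8 − 0.4x_{Largo}.
At x_{Largo} = 4: x_{Mesa} = 8 − 0.4·4 = 6.4.

6.4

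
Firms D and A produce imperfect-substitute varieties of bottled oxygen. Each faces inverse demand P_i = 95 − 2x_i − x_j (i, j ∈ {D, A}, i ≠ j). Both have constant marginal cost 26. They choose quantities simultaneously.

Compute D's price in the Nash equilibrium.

Firm D's profit: π = x_D(95 − 2x_D − x_A) − 26x_D.
∂π/∂x_D = 69 − 4x_D − x_A = 0 ⇒ x_D = 17.25 − 0.25x_A.
Setting x_D = x_A in the reaction function: x_D = 17.25 − 0.25x_D, so x_D = 17.25 / 1.25 = 13.8.
P_D = 95 − 2·13.8 − 13.8 = 53.6.

53.6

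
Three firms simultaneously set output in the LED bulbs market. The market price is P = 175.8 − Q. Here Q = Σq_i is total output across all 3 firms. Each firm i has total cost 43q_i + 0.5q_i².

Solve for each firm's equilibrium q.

A representative firm's profit is π_i = q_i(175.8 − Q) − 43q_i − 0.5q_i², with Q = q_i + Σ_{j≠i} q_j.
First-order condition: 132.8 − 3q_i − Σ_{j≠i} q_j = 0.
Imposing symmetry (q_j = q for all j) turns Σ_{j≠i} q_j into 2q, so 132.8 = 5q and q = 26.56.

26.56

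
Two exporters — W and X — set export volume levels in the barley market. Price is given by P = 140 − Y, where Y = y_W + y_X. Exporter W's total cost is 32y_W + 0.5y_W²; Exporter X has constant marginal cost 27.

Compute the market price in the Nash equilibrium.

73.2

Exporter W's profit: π = y_W(140 − (y_W + y_X)) − 32y_W − 0.5y_W².
∂π/∂y_W = 108 − 3y_W − y_X = 0, so y_W = 36 − (1/3)y_X.
For X: ∂π/∂y_X = 113 − 2y_X − y_W = 0 ⇒ y_X = 56.5 − 0.5y_W.
Substituting the second reaction function into the first: y_W = 36 − (1/3)(56.5 − 0.5y_W), which gives (5/6)y_W = 103/6 ⇒ y_W = 20.6.
Then y_X = 56.5 − 0.5·20.6 = 46.2.
Equilibrium price: P = 140 − 66.8 = 73.2.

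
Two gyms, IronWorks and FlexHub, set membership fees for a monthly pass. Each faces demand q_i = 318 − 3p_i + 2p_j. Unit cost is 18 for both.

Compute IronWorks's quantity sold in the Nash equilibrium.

225

IronWorks's profit: π = (p_{IronWorks} − 18)(318 − 3p_{IronWorks} + 2p_{FlexHub}).
∂π/∂p_{IronWorks} = 372 − 6p_{IronWorks} + 2p_{FlexHub} = 0 ⇒ p_{IronWorks} = 62 + (1/3)p_{FlexHub}.
By symmetry p_{FlexHub} = p_{IronWorks}; substituting into the reaction function, (2/3)p_{IronWorks} = 62 and p_{IronWorks} = 93.
q_{IronWorks} = 318 − 3·93 + 2·93 = 225.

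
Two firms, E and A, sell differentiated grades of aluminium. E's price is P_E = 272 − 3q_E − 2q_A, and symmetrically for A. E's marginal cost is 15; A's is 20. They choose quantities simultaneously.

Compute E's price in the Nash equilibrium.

Firm E's profit: π = q_E(272 − 3q_E − 2q_A) − 15q_E.
∂π/∂q_E = 257 − 6q_E − 2q_A = 0 ⇒ q_E = 257/6 − (1/3)q_A.
Similarly q_A = 42 − (1/3)q_E.
Plugging q_A into E's best response: q_E = 257/6 − (1/3)(42 − (1/3)q_E) ⇒ (8/9)q_E = 173/6, so q_E = 32.4375.
Then q_A = 42 − (1/3)·32.4375 = 31.1875.
P_E = 272 − 3·32.4375 − 2·31.1875 = 112.3125.

112.3125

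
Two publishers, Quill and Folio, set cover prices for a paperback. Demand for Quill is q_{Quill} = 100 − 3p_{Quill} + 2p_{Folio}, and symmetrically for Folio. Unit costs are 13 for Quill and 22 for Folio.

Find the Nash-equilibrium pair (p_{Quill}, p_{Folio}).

36.4375, 39.8125

Quill's profit: π = (p_{Quill} − 13)(100 − 3p_{Quill} + 2p_{Folio}).
∂π/∂p_{Quill} = 139 − 6p_{Quill} + 2p_{Folio} = 0 ⇒ p_{Quill} = 139/6 + (1/3)p_{Folio}.
Similarly p_{Folio} = 83/3 + (1/3)p_{Quill}.
Solving the two reaction functions simultaneously: (1 − (1/3)(1/3))p_{Quill} = 139/6 + (1/3)·(83/3), so (8/9)p_{Quill} = 583/18 and p_{Quill} = 36.4375.
Then p_{Folio} = 83/3 + (1/3)·36.4375 = 39.8125.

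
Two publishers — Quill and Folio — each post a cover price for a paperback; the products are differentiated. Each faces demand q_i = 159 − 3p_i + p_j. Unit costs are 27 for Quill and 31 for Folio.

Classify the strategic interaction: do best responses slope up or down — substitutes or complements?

strategic complements

Quill's profit: π = (p_{Quill} − 27)(159 − 3p_{Quill} + p_{Folio}).
∂π/∂p_{Quill} = 240 − 6p_{Quill} + p_{Folio} = 0 ⇒ p_{Quill} = 40 + (1/6)p_{Folio}.
The best-response slope dp_{Quill}/dp_{Folio} = 1/6 > 0: the reaction function is upward-sloping, so the choices are strategic complements.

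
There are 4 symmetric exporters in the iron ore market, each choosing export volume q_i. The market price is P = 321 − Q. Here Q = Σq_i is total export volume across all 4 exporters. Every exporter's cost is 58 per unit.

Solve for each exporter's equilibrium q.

A representative exporter's profit is π_i = q_i(321 − Q) − 58q_i, with Q = q_i + Σ_{j≠i} q_j.
First-order condition: 263 − 2q_i − Σ_{j≠i} q_j = 0.
With identical exporters, set every q_j = q: then 263 − 2q − 3q = 0, i.e. q = 263/5 = 52.6.

52.6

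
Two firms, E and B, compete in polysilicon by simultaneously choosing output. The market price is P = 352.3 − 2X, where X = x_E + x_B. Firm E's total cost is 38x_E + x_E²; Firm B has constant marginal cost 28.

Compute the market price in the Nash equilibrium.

159.72

Firm E's profit: π = x_E(352.3 − 2(x_E + x_B)) − 38x_E − x_E².
∂π/∂x_E = 314.3 − 6x_E − 2x_B = 0, so x_E = 3143/60 − (1/3)x_B.
For B: ∂π/∂x_B = 324.3 − 4x_B − 2x_E = 0 ⇒ x_B = 81.075 − 0.5x_E.
Solving the two reaction functions simultaneously: (1 − (−1/3)(−0.5))x_E = 3143/60 − (1/3)·81.075, so (5/6)x_E = 3043/120 and x_E = 30.43.
Then x_B = 81.075 − 0.5·30.43 = 65.86.
Equilibrium price: P = 352.3 − 2·96.29 = 159.72.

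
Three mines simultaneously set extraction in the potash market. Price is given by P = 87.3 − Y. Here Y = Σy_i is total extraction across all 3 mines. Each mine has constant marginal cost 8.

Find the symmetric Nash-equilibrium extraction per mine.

A representative mine's profit is π_i = y_i(87.3 − Y) − 8y_i, with Y = y_i + Σ_{j≠i} y_j.
First-order condition: 79.3 − 2y_i − Σ_{j≠i} y_j = 0.
Imposing symmetry (y_j = y for all j) turns Σ_{j≠i} y_j into 2y, so 79.3 = 4y and y = 19.825.

19.825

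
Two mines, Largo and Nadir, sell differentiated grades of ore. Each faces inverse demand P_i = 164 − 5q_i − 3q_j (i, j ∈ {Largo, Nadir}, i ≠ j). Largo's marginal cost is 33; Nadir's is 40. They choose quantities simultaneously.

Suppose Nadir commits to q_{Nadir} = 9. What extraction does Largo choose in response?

Mine Largo's profit: π = q_{Largo}(164 − 5q_{Largo} − 3q_{Nadir}) − 33q_{Largo}.
∂π/∂q_{Largo} = 131 − 10q_{Largo} − 3q_{Nadir} = 0 ⇒ q_{Largo} = 13.1 − 0.3q_{Nadir}.
At q_{Nadir} = 9: q_{Largo} = 13.1 − 0.3·9 = 10.4.

10.4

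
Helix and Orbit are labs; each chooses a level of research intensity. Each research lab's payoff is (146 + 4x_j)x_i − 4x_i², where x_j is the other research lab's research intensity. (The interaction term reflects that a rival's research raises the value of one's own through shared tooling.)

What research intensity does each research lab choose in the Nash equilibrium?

Helix's payoff is (146 + 4x_O)x_H − 4x_H².
∂π/∂x_H = 146 + 4x_O − 8x_H = 0, so x_H = 18.25 + 0.5x_O.
Setting x_H = x_O in the reaction function: x_H = 18.25 + 0.5x_H, so x_H = 18.25 / 0.5 = 36.5.

36.5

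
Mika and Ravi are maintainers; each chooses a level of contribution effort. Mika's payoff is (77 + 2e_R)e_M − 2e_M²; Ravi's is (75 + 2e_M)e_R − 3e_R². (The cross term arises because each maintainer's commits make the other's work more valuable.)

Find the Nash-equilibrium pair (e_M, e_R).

30.6, 22.7

Expanding Mika's payoff: 77e_M + 2e_Re_M − 2e_M².
∂π/∂e_M = 77 + 2e_R − 4e_M = 0, so e_M = 19.25 + 0.5e_R.
Likewise for Ravi: e_R = 12.5 + (1/3)e_M.
Plugging e_R into Mika's best response: e_M = 19.25 + 0.5(12.5 + (1/3)e_M) ⇒ (5/6)e_M = 25.5, so e_M = 30.6.
Then e_R = 12.5 + (1/3)·30.6 = 22.7.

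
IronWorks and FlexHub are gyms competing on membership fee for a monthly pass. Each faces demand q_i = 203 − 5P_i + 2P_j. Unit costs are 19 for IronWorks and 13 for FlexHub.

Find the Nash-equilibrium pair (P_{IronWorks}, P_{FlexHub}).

36.625, 34.125

IronWorks's profit: π = (P_{IronWorks} − 19)(203 − 5P_{IronWorks} + 2P_{FlexHub}).
∂π/∂P_{IronWorks} = 298 − 10P_{IronWorks} + 2P_{FlexHub} = 0 ⇒ P_{IronWorks} = 29.8 + 0.2P_{FlexHub}.
Similarly P_{FlexHub} = 26.8 + 0.2P_{IronWorks}.
Plugging P_{FlexHub} into IronWorks's best response: P_{IronWorks} = 29.8 + 0.2(26.8 + 0.2P_{IronWorks}) ⇒ 0.96P_{IronWorks} = 35.16, so P_{IronWorks} = 36.625.
Then P_{FlexHub} = 26.8 + 0.2·36.625 = 34.125.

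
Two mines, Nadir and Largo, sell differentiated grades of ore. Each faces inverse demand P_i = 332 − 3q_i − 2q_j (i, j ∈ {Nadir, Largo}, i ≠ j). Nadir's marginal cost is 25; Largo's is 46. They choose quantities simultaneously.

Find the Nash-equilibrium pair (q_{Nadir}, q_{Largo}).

39.6875, 34.4375

Mine Nadir's profit: π = q_{Nadir}(332 − 3q_{Nadir} − 2q_{Largo}) − 25q_{Nadir}.
∂π/∂q_{Nadir} = 307 − 6q_{Nadir} − 2q_{Largo} = 0 ⇒ q_{Nadir} = 307/6 − (1/3)q_{Largo}.
Similarly q_{Largo} = 143/3 − (1/3)q_{Nadir}.
Substituting the second reaction function into the first: q_{Nadir} = 307/6 − (1/3)(143/3 − (1/3)q_{Nadir}), which gives (8/9)q_{Nadir} = 635/18 ⇒ q_{Nadir} = 39.6875.
Then q_{Largo} = 143/3 − (1/3)·39.6875 = 34.4375.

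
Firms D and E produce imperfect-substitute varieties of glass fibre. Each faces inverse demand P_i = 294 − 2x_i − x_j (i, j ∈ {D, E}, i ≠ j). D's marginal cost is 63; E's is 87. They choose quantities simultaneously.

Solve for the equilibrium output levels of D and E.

47.8, 39.8

Firm D's profit: π = x_D(294 − 2x_D − x_E) − 63x_D.
∂π/∂x_D = 231 − 4x_D − x_E = 0 ⇒ x_D = 57.75 − 0.25x_E.
Similarly x_E = 51.75 − 0.25x_D.
Substituting the second reaction function into the first: x_D = 57.75 − 0.25(51.75 − 0.25x_D), which gives 0.9375x_D = 44.8125 ⇒ x_D = 47.8.
Then x_E = 51.75 − 0.25·47.8 = 39.8.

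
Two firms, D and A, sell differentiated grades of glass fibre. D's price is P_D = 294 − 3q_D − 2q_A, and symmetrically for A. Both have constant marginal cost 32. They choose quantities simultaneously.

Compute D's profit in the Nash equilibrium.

3217.6875

Firm D's profit: π = q_D(294 − 3q_D − 2q_A) − 32q_D.
∂π/∂q_D = 262 − 6q_D − 2q_A = 0 ⇒ q_D = 131/3 − (1/3)q_A.
Setting q_D = q_A in the reaction function: q_D = 131/3 − (1/3)q_D, so q_D = (131/3) / (4/3) = 32.75.
P_D = 294 − 3·32.75 − 2·32.75 = 130.25.
Profit = (130.25 − 32)·32.75 = 3217.6875.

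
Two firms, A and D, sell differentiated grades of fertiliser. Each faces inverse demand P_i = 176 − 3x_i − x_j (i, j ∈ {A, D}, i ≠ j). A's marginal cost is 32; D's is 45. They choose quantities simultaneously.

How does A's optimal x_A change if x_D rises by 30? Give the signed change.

-5

Firm A's profit: π = x_A(176 − 3x_A − x_D) − 32x_A.
∂π/∂x_A = 144 − 6x_A − x_D = 0 ⇒ x_A = 24 − (1/6)x_D.
The reaction-function slope is −1/6, so a 30-unit rise in x_D moves x_A by −1/6 × 30 = −5. A's best response falls — the actions are strategic substitutes.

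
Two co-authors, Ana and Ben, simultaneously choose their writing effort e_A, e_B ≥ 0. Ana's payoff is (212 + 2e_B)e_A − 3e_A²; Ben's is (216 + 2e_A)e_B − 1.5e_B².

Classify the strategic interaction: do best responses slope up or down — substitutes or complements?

Expanding Ana's payoff: 212e_A + 2e_Be_A − 3e_A².
∂π/∂e_A = 212 + 2e_B − 6e_A = 0, so e_A = 106/3 + (1/3)e_B.
The best-response slope de_A/de_B = 1/3 > 0: the reaction function is upward-sloping, so the choices are strategic complements.

strategic complements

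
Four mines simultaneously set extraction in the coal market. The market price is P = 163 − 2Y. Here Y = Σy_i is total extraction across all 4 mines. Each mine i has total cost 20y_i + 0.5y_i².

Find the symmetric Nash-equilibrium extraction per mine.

13

A representative mine's profit is π_i = y_i(163 − 2Y) − 20y_i − 0.5y_i², with Y = y_i + Σ_{j≠i} y_j.
First-order condition: 143 − 5y_i − 2Σ_{j≠i} y_j = 0.
With identical mines, set every y_j = y: then 143 − 5y − 6y = 0, i.e. y = 143/11 = 13.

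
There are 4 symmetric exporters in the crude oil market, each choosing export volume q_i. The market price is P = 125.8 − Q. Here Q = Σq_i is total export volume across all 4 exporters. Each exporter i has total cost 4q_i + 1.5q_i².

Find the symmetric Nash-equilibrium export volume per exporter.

A representative exporter's profit is π_i = q_i(125.8 − Q) − 4q_i − 1.5q_i², with Q = q_i + Σ_{j≠i} q_j.
First-order condition: 121.8 − 5q_i − Σ_{j≠i} q_j = 0.
Imposing symmetry (q_j = q for all j) turns Σ_{j≠i} q_j into 3q, so 121.8 = 8q and q = 15.225.

15.225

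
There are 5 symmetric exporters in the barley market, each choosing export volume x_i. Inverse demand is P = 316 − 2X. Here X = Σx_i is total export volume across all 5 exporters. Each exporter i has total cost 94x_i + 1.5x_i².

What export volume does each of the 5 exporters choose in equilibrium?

A representative exporter's profit is π_i = x_i(316 − 2X) − 94x_i − 1.5x_i², with X = x_i + Σ_{j≠i} x_j.
First-order condition: 222 − 7x_i − 2Σ_{j≠i} x_j = 0.
With identical exporters, set every x_j = x: then 222 − 7x − 8x = 0, i.e. x = 222/15 = 14.8.

14.8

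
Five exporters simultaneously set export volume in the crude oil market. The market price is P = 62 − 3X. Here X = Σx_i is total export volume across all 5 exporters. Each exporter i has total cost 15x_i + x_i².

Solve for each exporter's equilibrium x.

A representative exporter's profit is π_i = x_i(62 − 3X) − 15x_i − x_i², with X = x_i + Σ_{j≠i} x_j.
First-order condition: 47 − 8x_i − 3Σ_{j≠i} x_j = 0.
With identical exporters, set every x_j = x: then 47 − 8x − 12x = 0, i.e. x = 47/20 = 2.35.

2.35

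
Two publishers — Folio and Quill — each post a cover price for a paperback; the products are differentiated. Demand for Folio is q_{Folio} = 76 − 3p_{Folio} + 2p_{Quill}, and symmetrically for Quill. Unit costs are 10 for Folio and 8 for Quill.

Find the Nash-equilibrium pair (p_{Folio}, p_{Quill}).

Folio's profit: π = (p_{Folio} − 10)(76 − 3p_{Folio} + 2p_{Quill}).
∂π/∂p_{Folio} = 106 − 6p_{Folio} + 2p_{Quill} = 0 ⇒ p_{Folio} = 53/3 + (1/3)p_{Quill}.
Similarly p_{Quill} = 50/3 + (1/3)p_{Folio}.
Solving the two reaction functions simultaneously: (1 − (1/3)(1/3))p_{Folio} = 53/3 + (1/3)·(50/3), so (8/9)p_{Folio} = 209/9 and p_{Folio} = 26.125.
Then p_{Quill} = 50/3 + (1/3)·26.125 = 25.375.

26.125, 25.375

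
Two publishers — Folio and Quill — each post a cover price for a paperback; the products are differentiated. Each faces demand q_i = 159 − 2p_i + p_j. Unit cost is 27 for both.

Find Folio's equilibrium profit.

3872

Folio's profit: π = (p_{Folio} − 27)(159 − 2p_{Folio} + p_{Quill}).
∂π/∂p_{Folio} = 213 − 4p_{Folio} + p_{Quill} = 0 ⇒ p_{Folio} = 53.25 + 0.25p_{Quill}.
By symmetry p_{Quill} = p_{Folio}; substituting into the reaction function, 0.75p_{Folio} = 53.25 and p_{Folio} = 71.
q_{Folio} = 159 − 2·71 + 71 = 88.
Profit = (71 − 27)·88 = 3872.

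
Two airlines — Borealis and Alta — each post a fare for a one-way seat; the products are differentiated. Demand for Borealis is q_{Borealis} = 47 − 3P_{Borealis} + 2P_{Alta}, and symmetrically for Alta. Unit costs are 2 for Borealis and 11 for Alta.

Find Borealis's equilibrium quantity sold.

38.8125

Borealis's profit: π = (P_{Borealis} − 2)(47 − 3P_{Borealis} + 2P_{Alta}).
∂π/∂P_{Borealis} = 53 − 6P_{Borealis} + 2P_{Alta} = 0 ⇒ P_{Borealis} = 53/6 + (1/3)P_{Alta}.
Similarly P_{Alta} = 40/3 + (1/3)P_{Borealis}.
Solving the two reaction functions simultaneously: (1 − (1/3)(1/3))P_{Borealis} = 53/6 + (1/3)·(40/3), so (8/9)P_{Borealis} = 239/18 and P_{Borealis} = 14.9375.
Then P_{Alta} = 40/3 + (1/3)·14.9375 = 18.3125.
q_{Borealis} = 47 − 3·14.9375 + 2·18.3125 = 38.8125.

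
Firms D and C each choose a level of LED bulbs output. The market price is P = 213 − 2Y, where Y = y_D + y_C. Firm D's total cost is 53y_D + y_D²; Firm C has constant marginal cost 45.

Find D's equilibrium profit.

Firm D's profit: π = y_D(213 − 2(y_D + y_C)) − 53y_D − y_D².
∂π/∂y_D = 160 − 6y_D − 2y_C = 0, so y_D = 80/3 − (1/3)y_C.
For C: ∂π/∂y_C = 168 − 4y_C − 2y_D = 0 ⇒ y_C = 42 − 0.5y_D.
Substituting the second reaction function into the first: y_D = 80/3 − (1/3)(42 − 0.5y_D), which gives (5/6)y_D = 38/3 ⇒ y_D = 15.2.
Then y_C = 42 − 0.5·15.2 = 34.4.
Price P = 213 − 2·49.6 = 113.8.
D's profit: (113.8 − 53)·15.2 − (15.2)² = 693.12.

693.12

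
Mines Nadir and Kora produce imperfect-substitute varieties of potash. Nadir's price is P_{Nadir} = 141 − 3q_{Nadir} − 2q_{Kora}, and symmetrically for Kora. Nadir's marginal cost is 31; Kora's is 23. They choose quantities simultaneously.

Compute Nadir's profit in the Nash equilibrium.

526.6875

Mine Nadir's profit: π = q_{Nadir}(141 − 3q_{Nadir} − 2q_{Kora}) − 31q_{Nadir}.
∂π/∂q_{Nadir} = 110 − 6q_{Nadir} − 2q_{Kora} = 0 ⇒ q_{Nadir} = 55/3 − (1/3)q_{Kora}.
Similarly q_{Kora} = 59/3 − (1/3)q_{Nadir}.
Substituting the second reaction function into the first: q_{Nadir} = 55/3 − (1/3)(59/3 − (1/3)q_{Nadir}), which gives (8/9)q_{Nadir} = 106/9 ⇒ q_{Nadir} = 13.25.
Then q_{Kora} = 59/3 − (1/3)·13.25 = 15.25.
P_{Nadir} = 141 − 3·13.25 − 2·15.25 = 70.75.
Profit = (70.75 − 31)·13.25 = 526.6875.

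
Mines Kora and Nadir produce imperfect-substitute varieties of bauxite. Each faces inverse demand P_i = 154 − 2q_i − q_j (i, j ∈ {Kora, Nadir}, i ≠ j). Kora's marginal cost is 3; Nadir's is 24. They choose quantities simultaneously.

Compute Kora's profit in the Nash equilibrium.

1997.12

Mine Kora's profit: π = q_{Kora}(154 − 2q_{Kora} − q_{Nadir}) − 3q_{Kora}.
∂π/∂q_{Kora} = 151 − 4q_{Kora} − q_{Nadir} = 0 ⇒ q_{Kora} = 37.75 − 0.25q_{Nadir}.
Similarly q_{Nadir} = 32.5 − 0.25q_{Kora}.
Solving the two reaction functions simultaneously: (1 − (−0.25)(−0.25))q_{Kora} = 37.75 − 0.25·32.5, so 0.9375q_{Kora} = 29.625 and q_{Kora} = 31.6.
Then q_{Nadir} = 32.5 − 0.25·31.6 = 24.6.
P_{Kora} = 154 − 2·31.6 − 24.6 = 66.2.
Profit = (66.2 − 3)·31.6 = 1997.12.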